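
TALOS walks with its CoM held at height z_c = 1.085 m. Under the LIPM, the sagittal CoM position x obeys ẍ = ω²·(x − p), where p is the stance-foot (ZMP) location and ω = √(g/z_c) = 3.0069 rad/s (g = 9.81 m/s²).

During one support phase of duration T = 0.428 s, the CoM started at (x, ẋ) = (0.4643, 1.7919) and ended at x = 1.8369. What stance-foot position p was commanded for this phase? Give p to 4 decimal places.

p = 0.0684

ωT = 3.0069·0.428 = 1.286953; cosh(ωT) = 1.948923, sinh(ωT) = 1.672812
x(T) = p + (x₀−p)·cosh(ωT) + (ẋ₀/ω)·sinh(ωT) ⇒ p·(1 − cosh) = x(T) − x₀·cosh − (ẋ₀/ω)·sinh
numerator   = 1.8369 − (0.4643)·1.948923 − (1.7919/3.0069)·1.672812 = -0.064863
denominator = 1 − 1.948923 = -0.948923
p = -0.064863 / -0.948923 = 0.0684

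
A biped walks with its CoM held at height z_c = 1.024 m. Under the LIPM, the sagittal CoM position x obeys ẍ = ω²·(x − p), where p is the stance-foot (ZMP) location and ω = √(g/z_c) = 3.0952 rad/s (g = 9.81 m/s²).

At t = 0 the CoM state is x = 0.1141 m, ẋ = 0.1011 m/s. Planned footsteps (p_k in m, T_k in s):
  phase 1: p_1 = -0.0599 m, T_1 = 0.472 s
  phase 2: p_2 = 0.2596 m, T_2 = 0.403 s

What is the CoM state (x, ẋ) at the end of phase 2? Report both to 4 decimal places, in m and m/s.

phase 1: p=-0.0599, T=0.472, ωT=1.460934, cosh=2.271002, sinh=2.038983; start (x,ẋ)=(0.114100, 0.101100) → end (x,ẋ)=(0.401855, 1.327723)
phase 2: p=0.2596, T=0.403, ωT=1.247366, cosh=1.884210, sinh=1.596950; start (x,ẋ)=(0.401855, 1.327723) → end (x,ẋ)=(1.212668, 3.204856)

x = 1.2127, ẋ = 3.2049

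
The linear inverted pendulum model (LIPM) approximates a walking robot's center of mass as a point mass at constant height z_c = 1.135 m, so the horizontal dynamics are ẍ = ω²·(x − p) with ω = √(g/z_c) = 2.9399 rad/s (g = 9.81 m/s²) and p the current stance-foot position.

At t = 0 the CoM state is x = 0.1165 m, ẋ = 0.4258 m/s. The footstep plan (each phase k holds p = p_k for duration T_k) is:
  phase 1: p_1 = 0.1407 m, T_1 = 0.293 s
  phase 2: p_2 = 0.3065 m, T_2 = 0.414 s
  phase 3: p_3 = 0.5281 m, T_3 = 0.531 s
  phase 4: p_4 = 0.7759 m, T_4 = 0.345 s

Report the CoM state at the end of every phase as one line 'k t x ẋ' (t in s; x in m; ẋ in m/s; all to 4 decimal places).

1 0.2930 0.2477 0.5246
2 0.7070 0.4735 0.6974
3 1.2380 0.9324 1.3688
4 1.5830 1.5775 2.6862

phase 1: p=0.1407, T=0.293, ωT=0.861391, cosh=1.394512, sinh=0.971938; start (x,ẋ)=(0.116500, 0.425800) → end (x,ẋ)=(0.247723, 0.524634)
phase 2: p=0.3065, T=0.414, ωT=1.217119, cosh=1.836762, sinh=1.540680; start (x,ẋ)=(0.247723, 0.524634) → end (x,ẋ)=(0.473480, 0.697402)
phase 3: p=0.5281, T=0.531, ωT=1.561087, cosh=2.486952, sinh=2.277044; start (x,ẋ)=(0.473480, 0.697402) → end (x,ẋ)=(0.932423, 1.368764)
phase 4: p=0.7759, T=0.345, ωT=1.014266, cosh=1.560003, sinh=1.197334; start (x,ẋ)=(0.932423, 1.368764) → end (x,ẋ)=(1.577533, 2.686242)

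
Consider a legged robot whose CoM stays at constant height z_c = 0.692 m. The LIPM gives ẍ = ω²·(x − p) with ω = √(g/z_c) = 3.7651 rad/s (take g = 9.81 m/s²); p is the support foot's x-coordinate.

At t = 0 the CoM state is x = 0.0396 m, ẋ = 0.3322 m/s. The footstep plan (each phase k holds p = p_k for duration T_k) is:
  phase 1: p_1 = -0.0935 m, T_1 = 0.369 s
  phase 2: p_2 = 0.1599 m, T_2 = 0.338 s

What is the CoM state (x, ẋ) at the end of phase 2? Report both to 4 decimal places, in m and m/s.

phase 1: p=-0.0935, T=0.369, ωT=1.389322, cosh=2.130686, sinh=1.881442; start (x,ẋ)=(0.039600, 0.332200) → end (x,ẋ)=(0.356097, 1.650670)
phase 2: p=0.1599, T=0.338, ωT=1.272604, cosh=1.925119, sinh=1.645018; start (x,ẋ)=(0.356097, 1.650670) → end (x,ẋ)=(1.258799, 4.392910)

x = 1.2588, ẋ = 4.3929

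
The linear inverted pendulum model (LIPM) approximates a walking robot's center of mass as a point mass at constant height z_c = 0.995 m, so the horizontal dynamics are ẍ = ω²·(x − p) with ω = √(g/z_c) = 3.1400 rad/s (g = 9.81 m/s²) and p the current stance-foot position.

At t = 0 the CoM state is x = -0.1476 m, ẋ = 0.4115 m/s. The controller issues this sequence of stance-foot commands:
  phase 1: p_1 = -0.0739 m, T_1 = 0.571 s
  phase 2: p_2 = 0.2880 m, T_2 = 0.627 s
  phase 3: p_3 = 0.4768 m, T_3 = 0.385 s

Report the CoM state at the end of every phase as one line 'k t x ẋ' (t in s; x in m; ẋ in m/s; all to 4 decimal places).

phase 1: p=-0.0739, T=0.571, ωT=1.792940, cosh=3.086779, sinh=2.920309; start (x,ẋ)=(-0.147600, 0.411500) → end (x,ẋ)=(0.081314, 0.594397)
phase 2: p=0.2880, T=0.627, ωT=1.968780, cosh=3.650780, sinh=3.511153; start (x,ẋ)=(0.081314, 0.594397) → end (x,ẋ)=(0.198090, -0.108707)
phase 3: p=0.4768, T=0.385, ωT=1.208900, cosh=1.824162, sinh=1.525636; start (x,ẋ)=(0.198090, -0.108707) → end (x,ẋ)=(-0.084430, -1.533460)

1 0.5710 0.0813 0.5944
2 1.1980 0.1981 -0.1087
3 1.5830 -0.0844 -1.5335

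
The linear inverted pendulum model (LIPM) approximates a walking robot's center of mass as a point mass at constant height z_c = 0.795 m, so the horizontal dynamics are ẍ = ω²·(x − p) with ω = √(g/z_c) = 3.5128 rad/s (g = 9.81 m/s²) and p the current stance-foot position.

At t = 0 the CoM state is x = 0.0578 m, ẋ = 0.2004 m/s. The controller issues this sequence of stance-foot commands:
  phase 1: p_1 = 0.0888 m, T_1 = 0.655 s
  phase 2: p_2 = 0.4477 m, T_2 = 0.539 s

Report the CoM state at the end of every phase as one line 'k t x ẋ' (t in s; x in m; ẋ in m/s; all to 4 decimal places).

phase 1: p=0.0888, T=0.655, ωT=2.300884, cosh=5.041587, sinh=4.941417; start (x,ẋ)=(0.057800, 0.200400) → end (x,ẋ)=(0.214411, 0.472230)
phase 2: p=0.4477, T=0.539, ωT=1.893399, cosh=3.396233, sinh=3.245674; start (x,ẋ)=(0.214411, 0.472230) → end (x,ẋ)=(0.091717, -1.056018)

1 0.6550 0.2144 0.4722
2 1.1940 0.0917 -1.0560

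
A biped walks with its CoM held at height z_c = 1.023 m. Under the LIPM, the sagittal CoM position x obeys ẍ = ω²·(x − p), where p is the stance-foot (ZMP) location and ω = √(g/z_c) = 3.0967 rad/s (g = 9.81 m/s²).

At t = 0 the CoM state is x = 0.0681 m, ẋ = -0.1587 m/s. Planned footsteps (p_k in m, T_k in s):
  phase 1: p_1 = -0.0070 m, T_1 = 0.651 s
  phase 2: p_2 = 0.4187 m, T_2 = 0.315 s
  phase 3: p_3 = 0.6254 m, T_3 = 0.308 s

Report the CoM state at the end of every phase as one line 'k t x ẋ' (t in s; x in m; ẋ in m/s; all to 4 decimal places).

1 0.6510 0.0910 0.2512
2 0.9660 0.0146 -0.7742
3 1.2740 -0.5613 -3.2442

phase 1: p=-0.0070, T=0.651, ωT=2.015952, cosh=3.820531, sinh=3.687338; start (x,ẋ)=(0.068100, -0.158700) → end (x,ẋ)=(0.090953, 0.251217)
phase 2: p=0.4187, T=0.315, ωT=0.975460, cosh=1.514704, sinh=1.137685; start (x,ẋ)=(0.090953, 0.251217) → end (x,ẋ)=(0.014554, -0.774157)
phase 3: p=0.6254, T=0.308, ωT=0.953784, cosh=1.490396, sinh=1.105115; start (x,ẋ)=(0.014554, -0.774157) → end (x,ẋ)=(-0.561275, -3.244244)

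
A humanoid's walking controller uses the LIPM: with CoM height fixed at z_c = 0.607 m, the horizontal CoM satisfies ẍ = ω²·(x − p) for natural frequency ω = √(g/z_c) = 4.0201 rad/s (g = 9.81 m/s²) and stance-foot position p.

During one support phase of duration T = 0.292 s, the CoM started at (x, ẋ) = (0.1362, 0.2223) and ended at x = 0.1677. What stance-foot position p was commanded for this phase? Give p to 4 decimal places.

p = 0.2002

ωT = 4.0201·0.292 = 1.173869; cosh(ωT) = 1.771826, sinh(ωT) = 1.462657
x(T) = p + (x₀−p)·cosh(ωT) + (ẋ₀/ω)·sinh(ωT) ⇒ p·(1 − cosh) = x(T) − x₀·cosh − (ẋ₀/ω)·sinh
numerator   = 0.1677 − (0.1362)·1.771826 − (0.2223/4.0201)·1.462657 = -0.154503
denominator = 1 − 1.771826 = -0.771826
p = -0.154503 / -0.771826 = 0.2002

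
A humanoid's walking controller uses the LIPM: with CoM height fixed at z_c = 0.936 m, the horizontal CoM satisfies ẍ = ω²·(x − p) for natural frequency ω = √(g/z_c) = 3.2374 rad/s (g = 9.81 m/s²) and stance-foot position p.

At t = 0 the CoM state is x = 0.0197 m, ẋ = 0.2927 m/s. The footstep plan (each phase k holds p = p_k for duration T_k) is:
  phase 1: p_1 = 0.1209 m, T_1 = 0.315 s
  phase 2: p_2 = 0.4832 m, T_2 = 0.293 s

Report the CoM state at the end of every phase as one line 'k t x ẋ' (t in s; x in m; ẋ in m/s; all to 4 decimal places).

phase 1: p=0.1209, T=0.315, ωT=1.019781, cosh=1.566631, sinh=1.205957; start (x,ẋ)=(0.019700, 0.292700) → end (x,ẋ)=(0.071390, 0.063451)
phase 2: p=0.4832, T=0.293, ωT=0.948558, cosh=1.484642, sinh=1.097343; start (x,ẋ)=(0.071390, 0.063451) → end (x,ẋ)=(-0.106683, -1.368768)

1 0.3150 0.0714 0.0635
2 0.6080 -0.1067 -1.3688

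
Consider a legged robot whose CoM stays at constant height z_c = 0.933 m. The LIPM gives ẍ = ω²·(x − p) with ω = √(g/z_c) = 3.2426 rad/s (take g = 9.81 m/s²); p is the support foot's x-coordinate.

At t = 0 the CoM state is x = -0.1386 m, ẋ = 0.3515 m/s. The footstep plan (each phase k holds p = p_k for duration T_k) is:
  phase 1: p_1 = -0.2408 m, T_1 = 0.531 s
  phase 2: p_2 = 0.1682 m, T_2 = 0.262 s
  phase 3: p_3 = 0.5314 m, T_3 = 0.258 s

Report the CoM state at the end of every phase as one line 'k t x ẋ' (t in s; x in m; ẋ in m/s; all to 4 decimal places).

phase 1: p=-0.2408, T=0.531, ωT=1.721821, cosh=2.886723, sinh=2.707982; start (x,ẋ)=(-0.138600, 0.351500) → end (x,ẋ)=(0.347770, 1.912091)
phase 2: p=0.1682, T=0.262, ωT=0.849561, cosh=1.383111, sinh=0.955509; start (x,ẋ)=(0.347770, 1.912091) → end (x,ẋ)=(0.980009, 3.201004)
phase 3: p=0.5314, T=0.258, ωT=0.836591, cosh=1.370834, sinh=0.937649; start (x,ẋ)=(0.980009, 3.201004) → end (x,ẋ)=(2.071989, 5.752004)

1 0.5310 0.3478 1.9121
2 0.7930 0.9800 3.2010
3 1.0510 2.0720 5.7520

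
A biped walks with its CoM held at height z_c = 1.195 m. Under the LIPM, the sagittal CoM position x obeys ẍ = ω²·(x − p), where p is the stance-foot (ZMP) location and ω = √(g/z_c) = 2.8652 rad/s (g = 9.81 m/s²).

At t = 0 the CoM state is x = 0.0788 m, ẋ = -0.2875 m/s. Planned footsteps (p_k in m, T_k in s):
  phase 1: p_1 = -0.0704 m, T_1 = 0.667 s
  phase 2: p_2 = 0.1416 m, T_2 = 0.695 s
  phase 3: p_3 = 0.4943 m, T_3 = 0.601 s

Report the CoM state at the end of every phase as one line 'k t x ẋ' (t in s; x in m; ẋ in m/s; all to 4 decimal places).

phase 1: p=-0.0704, T=0.667, ωT=1.911088, cosh=3.454181, sinh=3.306262; start (x,ẋ)=(0.078800, -0.287500) → end (x,ẋ)=(0.113207, 0.420310)
phase 2: p=0.1416, T=0.695, ωT=1.991314, cosh=3.730834, sinh=3.594318; start (x,ẋ)=(0.113207, 0.420310) → end (x,ẋ)=(0.562937, 1.275700)
phase 3: p=0.4943, T=0.601, ωT=1.721985, cosh=2.887168, sinh=2.708457; start (x,ẋ)=(0.562937, 1.275700) → end (x,ẋ)=(1.898379, 4.215802)

1 0.6670 0.1132 0.4203
2 1.3620 0.5629 1.2757
3 1.9630 1.8984 4.2158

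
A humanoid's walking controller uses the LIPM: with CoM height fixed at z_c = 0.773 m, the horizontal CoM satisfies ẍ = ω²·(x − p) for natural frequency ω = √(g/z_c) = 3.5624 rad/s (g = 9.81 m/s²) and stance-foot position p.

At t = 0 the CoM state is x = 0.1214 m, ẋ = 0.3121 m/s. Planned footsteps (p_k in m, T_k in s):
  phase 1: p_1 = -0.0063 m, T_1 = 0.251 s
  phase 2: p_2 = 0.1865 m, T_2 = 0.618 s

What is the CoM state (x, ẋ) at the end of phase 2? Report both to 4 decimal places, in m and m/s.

phase 1: p=-0.0063, T=0.251, ωT=0.894162, cosh=1.427118, sinh=1.018168; start (x,ẋ)=(0.121400, 0.312100) → end (x,ẋ)=(0.265144, 0.908587)
phase 2: p=0.1865, T=0.618, ωT=2.201563, cosh=4.574881, sinh=4.464251; start (x,ẋ)=(0.265144, 0.908587) → end (x,ẋ)=(1.684892, 5.407393)

x = 1.6849, ẋ = 5.4074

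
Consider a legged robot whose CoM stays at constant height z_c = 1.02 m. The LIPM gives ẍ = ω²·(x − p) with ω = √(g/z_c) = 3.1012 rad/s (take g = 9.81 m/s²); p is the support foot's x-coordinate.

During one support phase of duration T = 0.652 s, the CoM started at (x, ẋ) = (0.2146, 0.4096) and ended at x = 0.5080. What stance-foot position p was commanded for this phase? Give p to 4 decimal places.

p = 0.2838

ωT = 3.1012·0.652 = 2.021982; cosh(ωT) = 3.842838, sinh(ωT) = 3.710445
x(T) = p + (x₀−p)·cosh(ωT) + (ẋ₀/ω)·sinh(ωT) ⇒ p·(1 − cosh) = x(T) − x₀·cosh − (ẋ₀/ω)·sinh
numerator   = 0.5080 − (0.2146)·3.842838 − (0.4096/3.1012)·3.710445 = -0.806741
denominator = 1 − 3.842838 = -2.842838
p = -0.806741 / -2.842838 = 0.2838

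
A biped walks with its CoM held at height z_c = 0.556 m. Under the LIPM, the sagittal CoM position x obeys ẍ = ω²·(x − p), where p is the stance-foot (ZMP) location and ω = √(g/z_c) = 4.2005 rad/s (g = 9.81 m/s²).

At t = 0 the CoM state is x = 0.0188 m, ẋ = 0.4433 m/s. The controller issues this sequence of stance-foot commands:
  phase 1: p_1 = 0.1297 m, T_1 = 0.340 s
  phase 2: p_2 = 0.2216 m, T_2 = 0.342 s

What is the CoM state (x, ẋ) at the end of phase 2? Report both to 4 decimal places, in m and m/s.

x = -0.0358, ẋ = -0.9378

phase 1: p=0.1297, T=0.340, ωT=1.428170, cosh=2.205403, sinh=1.965656; start (x,ẋ)=(0.018800, 0.443300) → end (x,ẋ)=(0.092566, 0.061983)
phase 2: p=0.2216, T=0.342, ωT=1.436571, cosh=2.221995, sinh=1.984253; start (x,ẋ)=(0.092566, 0.061983) → end (x,ẋ)=(-0.035832, -0.937750)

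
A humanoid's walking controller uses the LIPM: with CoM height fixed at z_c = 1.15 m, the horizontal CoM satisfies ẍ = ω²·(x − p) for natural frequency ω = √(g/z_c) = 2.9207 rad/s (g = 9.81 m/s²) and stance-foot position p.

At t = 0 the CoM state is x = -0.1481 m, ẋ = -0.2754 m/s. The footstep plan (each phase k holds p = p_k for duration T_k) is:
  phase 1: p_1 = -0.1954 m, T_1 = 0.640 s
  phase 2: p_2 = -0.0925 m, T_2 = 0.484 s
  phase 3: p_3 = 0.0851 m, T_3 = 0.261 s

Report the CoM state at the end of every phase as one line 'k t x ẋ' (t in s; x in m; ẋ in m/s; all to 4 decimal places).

phase 1: p=-0.1954, T=0.640, ωT=1.869248, cosh=3.318829, sinh=3.164590; start (x,ẋ)=(-0.148100, -0.275400) → end (x,ẋ)=(-0.336816, -0.476820)
phase 2: p=-0.0925, T=0.484, ωT=1.413619, cosh=2.177033, sinh=1.933772; start (x,ẋ)=(-0.336816, -0.476820) → end (x,ẋ)=(-0.940084, -2.417944)
phase 3: p=0.0851, T=0.261, ωT=0.762303, cosh=1.304898, sinh=0.838307; start (x,ẋ)=(-0.940084, -2.417944) → end (x,ẋ)=(-1.946665, -5.665276)

1 0.6400 -0.3368 -0.4768
2 1.1240 -0.9401 -2.4179
3 1.3850 -1.9467 -5.6653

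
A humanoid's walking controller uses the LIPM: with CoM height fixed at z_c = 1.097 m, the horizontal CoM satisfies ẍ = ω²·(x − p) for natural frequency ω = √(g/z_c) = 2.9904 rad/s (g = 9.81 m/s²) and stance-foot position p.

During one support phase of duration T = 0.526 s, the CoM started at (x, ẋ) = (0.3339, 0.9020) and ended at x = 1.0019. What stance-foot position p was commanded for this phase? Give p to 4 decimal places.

ωT = 2.9904·0.526 = 1.572950; cosh(ωT) = 2.514141, sinh(ωT) = 2.306709
x(T) = p + (x₀−p)·cosh(ωT) + (ẋ₀/ω)·sinh(ωT) ⇒ p·(1 − cosh) = x(T) − x₀·cosh − (ẋ₀/ω)·sinh
numerator   = 1.0019 − (0.3339)·2.514141 − (0.9020/2.9904)·2.306709 = -0.533349
denominator = 1 − 2.514141 = -1.514141
p = -0.533349 / -1.514141 = 0.3522

p = 0.3522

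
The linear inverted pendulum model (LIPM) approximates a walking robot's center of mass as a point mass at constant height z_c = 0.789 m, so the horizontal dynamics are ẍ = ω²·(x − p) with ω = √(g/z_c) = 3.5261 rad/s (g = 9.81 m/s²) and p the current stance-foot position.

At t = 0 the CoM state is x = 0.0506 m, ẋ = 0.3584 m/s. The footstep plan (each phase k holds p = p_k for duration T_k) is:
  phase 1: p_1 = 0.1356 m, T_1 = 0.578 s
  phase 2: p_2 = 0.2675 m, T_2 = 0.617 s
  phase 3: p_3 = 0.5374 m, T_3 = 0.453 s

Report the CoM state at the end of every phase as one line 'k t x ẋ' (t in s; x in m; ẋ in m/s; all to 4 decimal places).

phase 1: p=0.1356, T=0.578, ωT=2.038086, cosh=3.903090, sinh=3.772812; start (x,ẋ)=(0.050600, 0.358400) → end (x,ẋ)=(0.187314, 0.268086)
phase 2: p=0.2675, T=0.617, ωT=2.175604, cosh=4.460520, sinh=4.346981; start (x,ẋ)=(0.187314, 0.268086) → end (x,ẋ)=(0.240324, -0.033285)
phase 3: p=0.5374, T=0.453, ωT=1.597323, cosh=2.571115, sinh=2.368677; start (x,ẋ)=(0.240324, -0.033285) → end (x,ẋ)=(-0.248776, -2.566816)

1 0.5780 0.1873 0.2681
2 1.1950 0.2403 -0.0333
3 1.6480 -0.2488 -2.5668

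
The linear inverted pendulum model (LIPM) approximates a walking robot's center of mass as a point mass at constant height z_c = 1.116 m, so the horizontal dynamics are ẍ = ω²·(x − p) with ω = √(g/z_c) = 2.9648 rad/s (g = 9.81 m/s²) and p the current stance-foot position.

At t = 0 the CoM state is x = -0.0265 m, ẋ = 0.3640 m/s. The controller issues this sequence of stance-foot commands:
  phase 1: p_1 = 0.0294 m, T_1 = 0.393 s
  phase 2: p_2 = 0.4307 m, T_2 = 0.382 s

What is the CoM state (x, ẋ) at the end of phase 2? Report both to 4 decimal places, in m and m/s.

phase 1: p=0.0294, T=0.393, ωT=1.165166, cosh=1.759164, sinh=1.447293; start (x,ẋ)=(-0.026500, 0.364000) → end (x,ẋ)=(0.108753, 0.400472)
phase 2: p=0.4307, T=0.382, ωT=1.132554, cosh=1.712891, sinh=1.390681; start (x,ẋ)=(0.108753, 0.400472) → end (x,ẋ)=(0.067086, -0.641454)

x = 0.0671, ẋ = -0.6415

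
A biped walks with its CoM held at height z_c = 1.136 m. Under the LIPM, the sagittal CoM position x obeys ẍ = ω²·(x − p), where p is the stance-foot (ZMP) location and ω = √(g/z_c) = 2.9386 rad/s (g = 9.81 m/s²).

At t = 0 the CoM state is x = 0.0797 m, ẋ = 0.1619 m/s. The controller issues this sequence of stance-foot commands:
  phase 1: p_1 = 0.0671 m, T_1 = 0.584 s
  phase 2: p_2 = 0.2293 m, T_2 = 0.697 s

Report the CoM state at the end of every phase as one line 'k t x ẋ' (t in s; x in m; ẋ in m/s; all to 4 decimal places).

1 0.5840 0.2516 0.5645
2 1.2810 1.0495 2.4746

phase 1: p=0.0671, T=0.584, ωT=1.716142, cosh=2.871393, sinh=2.691634; start (x,ẋ)=(0.079700, 0.161900) → end (x,ẋ)=(0.251573, 0.564540)
phase 2: p=0.2293, T=0.697, ωT=2.048204, cosh=3.941465, sinh=3.812499; start (x,ẋ)=(0.251573, 0.564540) → end (x,ẋ)=(1.049515, 2.474650)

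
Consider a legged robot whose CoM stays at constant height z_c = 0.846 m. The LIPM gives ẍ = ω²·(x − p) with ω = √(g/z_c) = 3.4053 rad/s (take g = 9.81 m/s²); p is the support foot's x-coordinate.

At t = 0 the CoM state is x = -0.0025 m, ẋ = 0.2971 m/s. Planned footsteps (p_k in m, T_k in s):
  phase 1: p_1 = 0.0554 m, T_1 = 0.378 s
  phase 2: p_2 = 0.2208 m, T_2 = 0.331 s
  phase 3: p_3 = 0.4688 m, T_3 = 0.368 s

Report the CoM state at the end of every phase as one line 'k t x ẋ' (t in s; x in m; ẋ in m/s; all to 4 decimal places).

1 0.3780 0.0885 0.2492
2 0.7090 0.0963 -0.1972
3 1.0770 -0.3296 -2.4129

phase 1: p=0.0554, T=0.378, ωT=1.287203, cosh=1.949341, sinh=1.673300; start (x,ẋ)=(-0.002500, 0.297100) → end (x,ẋ)=(0.088522, 0.249230)
phase 2: p=0.2208, T=0.331, ωT=1.127154, cosh=1.705407, sinh=1.381453; start (x,ẋ)=(0.088522, 0.249230) → end (x,ẋ)=(0.096320, -0.197230)
phase 3: p=0.4688, T=0.368, ωT=1.253150, cosh=1.893480, sinh=1.607876; start (x,ẋ)=(0.096320, -0.197230) → end (x,ẋ)=(-0.329609, -2.412891)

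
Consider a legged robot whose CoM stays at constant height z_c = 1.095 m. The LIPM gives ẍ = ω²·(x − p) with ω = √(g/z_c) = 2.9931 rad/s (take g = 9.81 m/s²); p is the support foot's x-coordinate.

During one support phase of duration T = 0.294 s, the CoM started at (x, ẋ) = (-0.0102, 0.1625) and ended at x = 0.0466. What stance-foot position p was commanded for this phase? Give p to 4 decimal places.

ωT = 2.9931·0.294 = 0.879971; cosh(ωT) = 1.412813, sinh(ωT) = 0.998018
x(T) = p + (x₀−p)·cosh(ωT) + (ẋ₀/ω)·sinh(ωT) ⇒ p·(1 − cosh) = x(T) − x₀·cosh − (ẋ₀/ω)·sinh
numerator   = 0.0466 − (-0.0102)·1.412813 − (0.1625/2.9931)·0.998018 = 0.006827
denominator = 1 − 1.412813 = -0.412813
p = 0.006827 / -0.412813 = -0.0165

p = -0.0165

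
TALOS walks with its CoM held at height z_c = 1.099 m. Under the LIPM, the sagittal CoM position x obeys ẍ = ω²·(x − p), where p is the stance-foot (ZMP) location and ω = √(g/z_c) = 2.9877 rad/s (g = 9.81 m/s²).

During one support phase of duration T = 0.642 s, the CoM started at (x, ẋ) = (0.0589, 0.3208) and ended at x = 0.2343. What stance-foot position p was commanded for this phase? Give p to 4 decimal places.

ωT = 2.9877·0.642 = 1.918103; cosh(ωT) = 3.477460, sinh(ωT) = 3.330574
x(T) = p + (x₀−p)·cosh(ωT) + (ẋ₀/ω)·sinh(ωT) ⇒ p·(1 − cosh) = x(T) − x₀·cosh − (ẋ₀/ω)·sinh
numerator   = 0.2343 − (0.0589)·3.477460 − (0.3208/2.9877)·3.330574 = -0.328138
denominator = 1 − 3.477460 = -2.477460
p = -0.328138 / -2.477460 = 0.1324

p = 0.1324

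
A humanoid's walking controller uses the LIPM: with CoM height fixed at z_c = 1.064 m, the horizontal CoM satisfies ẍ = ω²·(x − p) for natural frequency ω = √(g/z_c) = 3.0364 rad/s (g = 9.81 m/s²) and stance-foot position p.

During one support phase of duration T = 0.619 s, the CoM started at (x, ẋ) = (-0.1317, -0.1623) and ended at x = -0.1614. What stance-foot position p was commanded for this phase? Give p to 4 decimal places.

ωT = 3.0364·0.619 = 1.879532; cosh(ωT) = 3.351549, sinh(ωT) = 3.198887
x(T) = p + (x₀−p)·cosh(ωT) + (ẋ₀/ω)·sinh(ωT) ⇒ p·(1 − cosh) = x(T) − x₀·cosh − (ẋ₀/ω)·sinh
numerator   = -0.1614 − (-0.1317)·3.351549 − (-0.1623/3.0364)·3.198887 = 0.450984
denominator = 1 − 3.351549 = -2.351549
p = 0.450984 / -2.351549 = -0.1918

p = -0.1918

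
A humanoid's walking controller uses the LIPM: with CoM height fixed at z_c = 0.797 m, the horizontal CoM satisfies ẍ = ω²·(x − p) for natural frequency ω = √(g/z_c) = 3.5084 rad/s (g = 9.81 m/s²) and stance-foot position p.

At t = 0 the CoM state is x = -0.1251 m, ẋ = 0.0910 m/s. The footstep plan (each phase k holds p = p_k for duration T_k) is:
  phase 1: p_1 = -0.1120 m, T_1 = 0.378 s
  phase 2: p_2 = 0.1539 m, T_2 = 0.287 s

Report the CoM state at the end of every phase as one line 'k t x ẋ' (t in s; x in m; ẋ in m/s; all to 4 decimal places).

1 0.3780 -0.0930 0.1030
2 0.6650 -0.1943 -0.8675

phase 1: p=-0.1120, T=0.378, ωT=1.326175, cosh=2.016050, sinh=1.750559; start (x,ẋ)=(-0.125100, 0.091000) → end (x,ẋ)=(-0.093005, 0.103005)
phase 2: p=0.1539, T=0.287, ωT=1.006911, cosh=1.551239, sinh=1.185893; start (x,ẋ)=(-0.093005, 0.103005) → end (x,ẋ)=(-0.194291, -0.867484)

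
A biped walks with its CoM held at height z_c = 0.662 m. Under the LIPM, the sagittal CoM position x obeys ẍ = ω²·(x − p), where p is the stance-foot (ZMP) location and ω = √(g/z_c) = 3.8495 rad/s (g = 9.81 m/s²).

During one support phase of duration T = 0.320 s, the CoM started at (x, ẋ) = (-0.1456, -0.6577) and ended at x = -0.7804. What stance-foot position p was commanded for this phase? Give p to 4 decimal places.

p = 0.2812

ωT = 3.8495·0.320 = 1.231840; cosh(ωT) = 1.859643, sinh(ωT) = 1.567888
x(T) = p + (x₀−p)·cosh(ωT) + (ẋ₀/ω)·sinh(ωT) ⇒ p·(1 − cosh) = x(T) − x₀·cosh − (ẋ₀/ω)·sinh
numerator   = -0.7804 − (-0.1456)·1.859643 − (-0.6577/3.8495)·1.567888 = -0.241757
denominator = 1 − 1.859643 = -0.859643
p = -0.241757 / -0.859643 = 0.2812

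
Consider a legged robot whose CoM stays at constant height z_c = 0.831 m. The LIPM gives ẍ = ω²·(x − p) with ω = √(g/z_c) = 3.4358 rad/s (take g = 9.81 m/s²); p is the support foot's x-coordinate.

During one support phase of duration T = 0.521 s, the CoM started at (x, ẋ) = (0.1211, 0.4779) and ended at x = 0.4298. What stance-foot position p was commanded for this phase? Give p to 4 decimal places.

ωT = 3.4358·0.521 = 1.790052; cosh(ωT) = 3.078357, sinh(ωT) = 2.911406
x(T) = p + (x₀−p)·cosh(ωT) + (ẋ₀/ω)·sinh(ωT) ⇒ p·(1 − cosh) = x(T) − x₀·cosh − (ẋ₀/ω)·sinh
numerator   = 0.4298 − (0.1211)·3.078357 − (0.4779/3.4358)·2.911406 = -0.347949
denominator = 1 − 3.078357 = -2.078357
p = -0.347949 / -2.078357 = 0.1674

p = 0.1674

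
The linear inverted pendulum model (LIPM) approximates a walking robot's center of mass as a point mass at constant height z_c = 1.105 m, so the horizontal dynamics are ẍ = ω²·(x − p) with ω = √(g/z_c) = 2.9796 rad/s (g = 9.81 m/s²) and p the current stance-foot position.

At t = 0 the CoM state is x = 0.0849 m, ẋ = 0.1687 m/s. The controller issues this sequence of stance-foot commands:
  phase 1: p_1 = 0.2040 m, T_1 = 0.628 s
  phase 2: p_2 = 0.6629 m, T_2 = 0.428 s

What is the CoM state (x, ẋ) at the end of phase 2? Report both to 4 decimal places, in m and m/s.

phase 1: p=0.2040, T=0.628, ωT=1.871189, cosh=3.324977, sinh=3.171037; start (x,ẋ)=(0.084900, 0.168700) → end (x,ẋ)=(-0.012466, -0.564383)
phase 2: p=0.6629, T=0.428, ωT=1.275269, cosh=1.929510, sinh=1.650154; start (x,ẋ)=(-0.012466, -0.564383) → end (x,ẋ)=(-0.952790, -4.409621)

x = -0.9528, ẋ = -4.4096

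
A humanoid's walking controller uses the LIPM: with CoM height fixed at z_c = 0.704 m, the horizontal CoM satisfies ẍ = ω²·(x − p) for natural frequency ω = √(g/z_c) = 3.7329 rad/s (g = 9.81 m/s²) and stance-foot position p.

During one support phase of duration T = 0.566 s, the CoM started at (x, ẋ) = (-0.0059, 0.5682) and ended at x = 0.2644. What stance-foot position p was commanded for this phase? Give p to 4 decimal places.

ωT = 3.7329·0.566 = 2.112821; cosh(ωT) = 4.196221, sinh(ωT) = 4.075325
x(T) = p + (x₀−p)·cosh(ωT) + (ẋ₀/ω)·sinh(ωT) ⇒ p·(1 − cosh) = x(T) − x₀·cosh − (ẋ₀/ω)·sinh
numerator   = 0.2644 − (-0.0059)·4.196221 − (0.5682/3.7329)·4.075325 = -0.331164
denominator = 1 − 4.196221 = -3.196221
p = -0.331164 / -3.196221 = 0.1036

p = 0.1036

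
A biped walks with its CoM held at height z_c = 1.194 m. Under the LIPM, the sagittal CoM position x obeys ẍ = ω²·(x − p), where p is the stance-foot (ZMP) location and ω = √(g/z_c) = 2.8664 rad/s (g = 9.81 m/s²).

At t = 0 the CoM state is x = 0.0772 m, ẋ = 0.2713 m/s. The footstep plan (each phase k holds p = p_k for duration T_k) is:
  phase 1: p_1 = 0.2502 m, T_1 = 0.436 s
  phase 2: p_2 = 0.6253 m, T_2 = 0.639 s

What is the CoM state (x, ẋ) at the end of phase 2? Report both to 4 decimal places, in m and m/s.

phase 1: p=0.2502, T=0.436, ωT=1.249750, cosh=1.888024, sinh=1.601448; start (x,ẋ)=(0.077200, 0.271300) → end (x,ẋ)=(0.075146, -0.281917)
phase 2: p=0.6253, T=0.639, ωT=1.831630, cosh=3.202103, sinh=3.041951; start (x,ẋ)=(0.075146, -0.281917) → end (x,ẋ)=(-1.435531, -5.699763)

x = -1.4355, ẋ = -5.6998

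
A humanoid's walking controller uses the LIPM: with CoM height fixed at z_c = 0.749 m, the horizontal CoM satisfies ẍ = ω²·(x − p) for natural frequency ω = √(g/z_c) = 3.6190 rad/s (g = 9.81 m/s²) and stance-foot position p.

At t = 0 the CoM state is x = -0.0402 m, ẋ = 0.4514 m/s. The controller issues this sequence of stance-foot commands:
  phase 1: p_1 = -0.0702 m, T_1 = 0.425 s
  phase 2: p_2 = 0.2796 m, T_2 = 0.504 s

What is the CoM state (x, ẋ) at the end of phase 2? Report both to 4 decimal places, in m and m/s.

phase 1: p=-0.0702, T=0.425, ωT=1.538075, cosh=2.435207, sinh=2.220413; start (x,ẋ)=(-0.040200, 0.451400) → end (x,ẋ)=(0.279810, 1.340323)
phase 2: p=0.2796, T=0.504, ωT=1.823976, cosh=3.178915, sinh=3.017532; start (x,ẋ)=(0.279810, 1.340323) → end (x,ẋ)=(1.397831, 4.263060)

x = 1.3978, ẋ = 4.2631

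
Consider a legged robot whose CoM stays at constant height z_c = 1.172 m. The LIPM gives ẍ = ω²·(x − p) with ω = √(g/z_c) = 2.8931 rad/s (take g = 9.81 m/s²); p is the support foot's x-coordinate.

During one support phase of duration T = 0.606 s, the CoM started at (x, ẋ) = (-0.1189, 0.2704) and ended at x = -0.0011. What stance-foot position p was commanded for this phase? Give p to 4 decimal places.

ωT = 2.8931·0.606 = 1.753219; cosh(ωT) = 2.973185, sinh(ωT) = 2.799969
x(T) = p + (x₀−p)·cosh(ωT) + (ẋ₀/ω)·sinh(ωT) ⇒ p·(1 − cosh) = x(T) − x₀·cosh − (ẋ₀/ω)·sinh
numerator   = -0.0011 − (-0.1189)·2.973185 − (0.2704/2.8931)·2.799969 = 0.090716
denominator = 1 − 2.973185 = -1.973185
p = 0.090716 / -1.973185 = -0.0460

p = -0.0460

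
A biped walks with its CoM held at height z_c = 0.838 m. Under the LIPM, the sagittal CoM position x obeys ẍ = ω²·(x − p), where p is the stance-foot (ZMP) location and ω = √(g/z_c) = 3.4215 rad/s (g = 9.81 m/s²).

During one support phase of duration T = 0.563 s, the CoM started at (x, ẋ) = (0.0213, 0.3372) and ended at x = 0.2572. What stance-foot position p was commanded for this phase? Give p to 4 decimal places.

p = 0.0593

ωT = 3.4215·0.563 = 1.926304; cosh(ωT) = 3.504891, sinh(ωT) = 3.359206
x(T) = p + (x₀−p)·cosh(ωT) + (ẋ₀/ω)·sinh(ωT) ⇒ p·(1 − cosh) = x(T) − x₀·cosh − (ẋ₀/ω)·sinh
numerator   = 0.2572 − (0.0213)·3.504891 − (0.3372/3.4215)·3.359206 = -0.148515
denominator = 1 − 3.504891 = -2.504891
p = -0.148515 / -2.504891 = 0.0593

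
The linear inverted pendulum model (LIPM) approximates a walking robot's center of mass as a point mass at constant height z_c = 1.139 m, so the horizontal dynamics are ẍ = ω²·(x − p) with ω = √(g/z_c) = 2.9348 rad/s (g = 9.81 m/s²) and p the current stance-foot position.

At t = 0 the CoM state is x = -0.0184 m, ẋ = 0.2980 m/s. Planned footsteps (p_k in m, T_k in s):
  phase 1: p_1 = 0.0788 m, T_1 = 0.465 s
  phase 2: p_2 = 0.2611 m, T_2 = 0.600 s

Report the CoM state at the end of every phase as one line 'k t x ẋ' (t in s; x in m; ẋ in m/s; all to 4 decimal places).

phase 1: p=0.0788, T=0.465, ωT=1.364682, cosh=2.084970, sinh=1.829508; start (x,ẋ)=(-0.018400, 0.298000) → end (x,ẋ)=(0.061909, 0.099431)
phase 2: p=0.2611, T=0.600, ωT=1.760880, cosh=2.994724, sinh=2.822831; start (x,ẋ)=(0.061909, 0.099431) → end (x,ẋ)=(-0.239783, -1.352415)

1 0.4650 0.0619 0.0994
2 1.0650 -0.2398 -1.3524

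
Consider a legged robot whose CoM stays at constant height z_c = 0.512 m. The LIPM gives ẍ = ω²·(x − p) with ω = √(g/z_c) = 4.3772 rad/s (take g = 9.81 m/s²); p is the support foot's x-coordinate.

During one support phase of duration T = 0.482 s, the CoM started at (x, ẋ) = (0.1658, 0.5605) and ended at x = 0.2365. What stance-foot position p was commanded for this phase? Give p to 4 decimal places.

ωT = 4.3772·0.482 = 2.109810; cosh(ωT) = 4.183969, sinh(ωT) = 4.062708
x(T) = p + (x₀−p)·cosh(ωT) + (ẋ₀/ω)·sinh(ωT) ⇒ p·(1 − cosh) = x(T) − x₀·cosh − (ẋ₀/ω)·sinh
numerator   = 0.2365 − (0.1658)·4.183969 − (0.5605/4.3772)·4.062708 = -0.977431
denominator = 1 − 4.183969 = -3.183969
p = -0.977431 / -3.183969 = 0.3070

p = 0.3070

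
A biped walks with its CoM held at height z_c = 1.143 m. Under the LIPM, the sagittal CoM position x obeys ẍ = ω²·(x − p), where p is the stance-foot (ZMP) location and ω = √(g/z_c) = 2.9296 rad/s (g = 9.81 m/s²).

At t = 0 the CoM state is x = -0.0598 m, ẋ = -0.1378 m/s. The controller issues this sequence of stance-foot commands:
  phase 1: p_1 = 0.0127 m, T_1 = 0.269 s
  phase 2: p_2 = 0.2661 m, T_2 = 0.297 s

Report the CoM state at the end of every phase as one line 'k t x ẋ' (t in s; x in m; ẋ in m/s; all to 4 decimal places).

1 0.2690 -0.1245 -0.3681
2 0.5660 -0.4056 -1.6427

phase 1: p=0.0127, T=0.269, ωT=0.788062, cosh=1.326928, sinh=0.872203; start (x,ẋ)=(-0.059800, -0.137800) → end (x,ẋ)=(-0.124528, -0.368103)
phase 2: p=0.2661, T=0.297, ωT=0.870091, cosh=1.403021, sinh=0.984108; start (x,ẋ)=(-0.124528, -0.368103) → end (x,ẋ)=(-0.405612, -1.642654)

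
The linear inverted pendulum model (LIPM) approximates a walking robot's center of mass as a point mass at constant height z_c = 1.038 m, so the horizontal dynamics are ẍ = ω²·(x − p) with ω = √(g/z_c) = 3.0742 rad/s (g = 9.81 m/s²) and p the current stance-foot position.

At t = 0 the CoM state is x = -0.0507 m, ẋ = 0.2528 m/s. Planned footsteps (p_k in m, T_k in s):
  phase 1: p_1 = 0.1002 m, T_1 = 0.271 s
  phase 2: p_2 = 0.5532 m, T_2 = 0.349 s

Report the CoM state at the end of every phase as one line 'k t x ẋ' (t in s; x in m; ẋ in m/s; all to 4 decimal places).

phase 1: p=0.1002, T=0.271, ωT=0.833108, cosh=1.367577, sinh=0.932881; start (x,ẋ)=(-0.050700, 0.252800) → end (x,ẋ)=(-0.029454, -0.087037)
phase 2: p=0.5532, T=0.349, ωT=1.072896, cosh=1.632925, sinh=1.290909; start (x,ẋ)=(-0.029454, -0.087037) → end (x,ẋ)=(-0.434779, -2.454394)

1 0.2710 -0.0295 -0.0870
2 0.6200 -0.4348 -2.4544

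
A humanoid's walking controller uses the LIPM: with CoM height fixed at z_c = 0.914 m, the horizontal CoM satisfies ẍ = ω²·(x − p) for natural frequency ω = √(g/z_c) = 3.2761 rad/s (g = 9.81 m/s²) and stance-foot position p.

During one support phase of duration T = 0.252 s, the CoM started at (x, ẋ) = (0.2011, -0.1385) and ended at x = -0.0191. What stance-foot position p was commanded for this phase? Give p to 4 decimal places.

ωT = 3.2761·0.252 = 0.825577; cosh(ωT) = 1.360590, sinh(ωT) = 0.922608
x(T) = p + (x₀−p)·cosh(ωT) + (ẋ₀/ω)·sinh(ωT) ⇒ p·(1 − cosh) = x(T) − x₀·cosh − (ẋ₀/ω)·sinh
numerator   = -0.0191 − (0.2011)·1.360590 − (-0.1385/3.2761)·0.922608 = -0.253711
denominator = 1 − 1.360590 = -0.360590
p = -0.253711 / -0.360590 = 0.7036

p = 0.7036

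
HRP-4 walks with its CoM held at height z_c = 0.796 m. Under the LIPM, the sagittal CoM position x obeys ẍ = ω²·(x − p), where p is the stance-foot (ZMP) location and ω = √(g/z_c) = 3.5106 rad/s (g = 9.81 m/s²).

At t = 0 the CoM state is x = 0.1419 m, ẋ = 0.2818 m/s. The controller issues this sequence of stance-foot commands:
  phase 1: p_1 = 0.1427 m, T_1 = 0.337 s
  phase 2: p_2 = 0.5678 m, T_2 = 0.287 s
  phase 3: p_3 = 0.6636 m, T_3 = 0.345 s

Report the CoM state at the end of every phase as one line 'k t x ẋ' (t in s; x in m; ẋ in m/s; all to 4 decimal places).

1 0.3370 0.2600 0.4990
2 0.6240 0.2588 -0.5081
3 0.9690 -0.2977 -3.1027

phase 1: p=0.1427, T=0.337, ωT=1.183072, cosh=1.785362, sinh=1.479026; start (x,ẋ)=(0.141900, 0.281800) → end (x,ẋ)=(0.259995, 0.498961)
phase 2: p=0.5678, T=0.287, ωT=1.007542, cosh=1.551988, sinh=1.186873; start (x,ẋ)=(0.259995, 0.498961) → end (x,ẋ)=(0.258780, -0.508130)
phase 3: p=0.6636, T=0.345, ωT=1.211157, cosh=1.827610, sinh=1.529757; start (x,ẋ)=(0.258780, -0.508130) → end (x,ẋ)=(-0.297672, -3.102694)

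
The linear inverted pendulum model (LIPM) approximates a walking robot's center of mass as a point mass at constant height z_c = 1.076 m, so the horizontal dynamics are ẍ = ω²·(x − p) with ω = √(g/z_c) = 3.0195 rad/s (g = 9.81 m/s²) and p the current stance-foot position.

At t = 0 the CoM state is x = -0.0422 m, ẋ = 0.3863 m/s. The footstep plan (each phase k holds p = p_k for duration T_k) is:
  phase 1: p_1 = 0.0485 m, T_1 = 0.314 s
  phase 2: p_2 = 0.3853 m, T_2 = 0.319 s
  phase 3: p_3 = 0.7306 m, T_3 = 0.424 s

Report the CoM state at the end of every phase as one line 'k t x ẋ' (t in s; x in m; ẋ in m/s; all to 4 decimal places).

1 0.3140 0.0542 0.2730
2 0.6330 -0.0105 -0.7093
3 1.0570 -1.0953 -5.0885

phase 1: p=0.0485, T=0.314, ωT=0.948123, cosh=1.484164, sinh=1.096697; start (x,ẋ)=(-0.042200, 0.386300) → end (x,ẋ)=(0.054192, 0.272982)
phase 2: p=0.3853, T=0.319, ωT=0.963220, cosh=1.500891, sinh=1.119230; start (x,ẋ)=(0.054192, 0.272982) → end (x,ẋ)=(-0.010471, -0.709267)
phase 3: p=0.7306, T=0.424, ωT=1.280268, cosh=1.937783, sinh=1.659820; start (x,ẋ)=(-0.010471, -0.709267) → end (x,ẋ)=(-1.095320, -5.088528)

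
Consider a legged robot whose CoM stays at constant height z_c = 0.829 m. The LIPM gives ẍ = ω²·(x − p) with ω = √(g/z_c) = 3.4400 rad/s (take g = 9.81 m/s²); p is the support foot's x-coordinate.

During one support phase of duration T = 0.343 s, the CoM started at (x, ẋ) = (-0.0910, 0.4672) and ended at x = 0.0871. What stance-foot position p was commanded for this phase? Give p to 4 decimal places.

p = -0.0628

ωT = 3.4400·0.343 = 1.179920; cosh(ωT) = 1.780709, sinh(ωT) = 1.473405
x(T) = p + (x₀−p)·cosh(ωT) + (ẋ₀/ω)·sinh(ωT) ⇒ p·(1 − cosh) = x(T) − x₀·cosh − (ẋ₀/ω)·sinh
numerator   = 0.0871 − (-0.0910)·1.780709 − (0.4672/3.4400)·1.473405 = 0.049035
denominator = 1 − 1.780709 = -0.780709
p = 0.049035 / -0.780709 = -0.0628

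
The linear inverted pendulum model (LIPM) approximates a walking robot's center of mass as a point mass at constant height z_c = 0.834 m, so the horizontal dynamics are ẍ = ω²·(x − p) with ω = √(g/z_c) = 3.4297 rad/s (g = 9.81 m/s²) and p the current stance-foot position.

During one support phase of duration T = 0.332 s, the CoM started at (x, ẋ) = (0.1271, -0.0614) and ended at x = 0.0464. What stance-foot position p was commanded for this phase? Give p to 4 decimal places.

p = 0.2042

ωT = 3.4297·0.332 = 1.138660; cosh(ωT) = 1.721415, sinh(ωT) = 1.401167
x(T) = p + (x₀−p)·cosh(ωT) + (ẋ₀/ω)·sinh(ωT) ⇒ p·(1 − cosh) = x(T) − x₀·cosh − (ẋ₀/ω)·sinh
numerator   = 0.0464 − (0.1271)·1.721415 − (-0.0614/3.4297)·1.401167 = -0.147308
denominator = 1 − 1.721415 = -0.721415
p = -0.147308 / -0.721415 = 0.2042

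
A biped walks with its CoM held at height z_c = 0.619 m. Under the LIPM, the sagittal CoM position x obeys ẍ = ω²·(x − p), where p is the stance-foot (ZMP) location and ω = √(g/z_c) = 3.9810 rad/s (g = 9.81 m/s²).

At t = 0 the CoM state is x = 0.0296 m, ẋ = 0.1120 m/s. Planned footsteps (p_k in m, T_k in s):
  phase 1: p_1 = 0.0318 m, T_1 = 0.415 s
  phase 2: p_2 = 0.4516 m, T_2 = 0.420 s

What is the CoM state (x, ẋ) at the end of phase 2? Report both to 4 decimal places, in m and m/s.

phase 1: p=0.0318, T=0.415, ωT=1.652115, cosh=2.704824, sinh=2.513180; start (x,ẋ)=(0.029600, 0.112000) → end (x,ẋ)=(0.096554, 0.280929)
phase 2: p=0.4516, T=0.420, ωT=1.672020, cosh=2.755388, sinh=2.567521; start (x,ẋ)=(0.096554, 0.280929) → end (x,ẋ)=(-0.345505, -2.854960)

x = -0.3455, ẋ = -2.8550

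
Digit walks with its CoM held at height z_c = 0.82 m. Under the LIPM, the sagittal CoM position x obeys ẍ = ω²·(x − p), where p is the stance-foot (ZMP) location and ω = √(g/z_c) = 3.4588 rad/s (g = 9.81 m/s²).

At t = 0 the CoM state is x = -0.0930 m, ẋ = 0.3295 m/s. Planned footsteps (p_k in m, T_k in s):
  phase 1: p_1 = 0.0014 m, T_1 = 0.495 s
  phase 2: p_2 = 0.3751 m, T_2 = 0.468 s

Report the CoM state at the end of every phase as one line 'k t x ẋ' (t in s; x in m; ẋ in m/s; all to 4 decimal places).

1 0.4950 -0.0133 0.0675
2 0.9630 -0.5962 -3.0799

phase 1: p=0.0014, T=0.495, ωT=1.712106, cosh=2.860552, sinh=2.680066; start (x,ẋ)=(-0.093000, 0.329500) → end (x,ẋ)=(-0.013322, 0.067481)
phase 2: p=0.3751, T=0.468, ωT=1.618718, cosh=2.622385, sinh=2.424233; start (x,ẋ)=(-0.013322, 0.067481) → end (x,ẋ)=(-0.596194, -3.079928)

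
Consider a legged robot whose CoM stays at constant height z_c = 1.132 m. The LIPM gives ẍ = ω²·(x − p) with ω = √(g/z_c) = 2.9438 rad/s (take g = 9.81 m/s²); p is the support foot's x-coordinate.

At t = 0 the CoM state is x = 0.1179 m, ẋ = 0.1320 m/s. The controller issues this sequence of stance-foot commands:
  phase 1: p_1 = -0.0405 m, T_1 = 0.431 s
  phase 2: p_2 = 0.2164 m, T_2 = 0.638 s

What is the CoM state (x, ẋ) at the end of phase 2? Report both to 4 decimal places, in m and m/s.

x = 1.7231, ẋ = 4.5366

phase 1: p=-0.0405, T=0.431, ωT=1.268778, cosh=1.918839, sinh=1.637664; start (x,ẋ)=(0.117900, 0.132000) → end (x,ẋ)=(0.336877, 1.016926)
phase 2: p=0.2164, T=0.638, ωT=1.878144, cosh=3.347114, sinh=3.194241; start (x,ẋ)=(0.336877, 1.016926) → end (x,ẋ)=(1.723090, 4.536638)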